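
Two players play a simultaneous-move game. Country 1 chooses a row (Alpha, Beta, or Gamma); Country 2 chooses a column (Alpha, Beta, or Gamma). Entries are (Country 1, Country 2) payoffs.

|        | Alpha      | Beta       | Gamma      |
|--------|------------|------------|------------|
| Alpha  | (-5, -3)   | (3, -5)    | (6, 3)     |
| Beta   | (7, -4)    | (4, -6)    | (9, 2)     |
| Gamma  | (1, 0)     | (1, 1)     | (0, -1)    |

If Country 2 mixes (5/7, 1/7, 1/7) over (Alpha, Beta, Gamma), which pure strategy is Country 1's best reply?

Beta

Country 1's best reply maximizes expected payoff against the mix.
Alpha: (5/7)·(-5) + (1/7)·3 + (1/7)·6 = -16/7
Beta: (5/7)·7 + (1/7)·4 + (1/7)·9 = 48/7
Gamma: (5/7)·1 + (1/7)·1 + (1/7)·0 = 6/7
Highest expected payoff is 48/7, from Beta.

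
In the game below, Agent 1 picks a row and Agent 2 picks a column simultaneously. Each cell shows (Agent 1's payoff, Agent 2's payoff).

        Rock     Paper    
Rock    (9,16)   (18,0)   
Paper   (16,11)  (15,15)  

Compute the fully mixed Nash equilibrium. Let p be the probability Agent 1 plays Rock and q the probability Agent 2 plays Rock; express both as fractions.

p = 1/5, q = 3/10

Each player's mixing probability is pinned down by making the *other* player indifferent.
Agent 2 indifferent between Rock and Paper: p·16 + (1−p)·11 = p·0 + (1−p)·15 ⟹ 11 + 5p = 15 + (-15)p ⟹ p = 1/5.
Agent 1 indifferent between Rock and Paper: q·9 + (1−q)·18 = q·16 + (1−q)·15 ⟹ 18 + (-9)q = 15 + 1q ⟹ q = 3/10.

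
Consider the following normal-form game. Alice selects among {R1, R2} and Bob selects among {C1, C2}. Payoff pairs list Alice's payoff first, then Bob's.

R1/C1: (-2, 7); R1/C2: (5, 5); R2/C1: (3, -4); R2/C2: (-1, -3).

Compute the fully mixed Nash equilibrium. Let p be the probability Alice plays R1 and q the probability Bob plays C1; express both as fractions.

Each player's mixing probability is pinned down by making the *other* player indifferent.
Bob indifferent between C1 and C2: p·7 + (1−p)·(-4) = p·5 + (1−p)·(-3) ⟹ (-4) + 11p = (-3) + 8p ⟹ p = 1/3.
Alice indifferent between R1 and R2: q·(-2) + (1−q)·5 = q·3 + (1−q)·(-1) ⟹ 5 + (-7)q = (-1) + 4q ⟹ q = 6/11.

p = 1/3, q = 6/11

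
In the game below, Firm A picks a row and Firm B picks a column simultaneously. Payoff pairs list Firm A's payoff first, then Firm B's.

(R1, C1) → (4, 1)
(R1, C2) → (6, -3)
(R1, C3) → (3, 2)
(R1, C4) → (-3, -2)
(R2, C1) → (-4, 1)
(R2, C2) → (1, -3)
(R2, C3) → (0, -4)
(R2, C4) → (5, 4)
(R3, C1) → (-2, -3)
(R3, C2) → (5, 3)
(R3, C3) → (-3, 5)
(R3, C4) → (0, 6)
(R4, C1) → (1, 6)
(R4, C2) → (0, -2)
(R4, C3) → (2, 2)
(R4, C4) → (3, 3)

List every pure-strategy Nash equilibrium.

Find each player's best response to every opponent strategy; NE are the intersections.
Firm A's best responses — vs C1: R1 (payoff 4); vs C2: R1 (payoff 6); vs C3: R1 (payoff 3); vs C4: R2 (payoff 5).
Firm B's best responses — vs R1: C3 (payoff 2); vs R2: C4 (payoff 4); vs R3: C4 (payoff 6); vs R4: C1 (payoff 6).
Mutual best responses occur at (R1, C3) and (R2, C4); at each, neither player gains by switching.

(R1, C3) and (R2, C4)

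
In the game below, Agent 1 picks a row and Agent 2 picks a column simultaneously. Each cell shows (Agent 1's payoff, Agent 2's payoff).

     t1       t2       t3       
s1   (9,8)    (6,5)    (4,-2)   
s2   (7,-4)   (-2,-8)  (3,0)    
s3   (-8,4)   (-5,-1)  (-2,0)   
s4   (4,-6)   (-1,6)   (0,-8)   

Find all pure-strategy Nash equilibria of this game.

Check mutual best responses: a cell is a NE iff neither player can gain by unilaterally deviating.
Agent 1's best responses — vs t1: s1 (payoff 9); vs t2: s1 (payoff 6); vs t3: s1 (payoff 4).
Agent 2's best responses — vs s1: t1 (payoff 8); vs s2: t3 (payoff 0); vs s3: t1 (payoff 4); vs s4: t2 (payoff 6).
The only mutual best response is (s1, t1); neither player gains by switching there.

(s1, t1)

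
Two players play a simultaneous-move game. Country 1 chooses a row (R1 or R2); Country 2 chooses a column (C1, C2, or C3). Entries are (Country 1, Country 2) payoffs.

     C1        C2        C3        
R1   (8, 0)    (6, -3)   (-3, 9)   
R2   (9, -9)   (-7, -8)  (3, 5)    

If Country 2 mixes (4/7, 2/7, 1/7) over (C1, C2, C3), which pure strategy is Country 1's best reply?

Compute Country 1's expected payoff from each pure strategy against the given mix.
R1: (4/7)·8 + (2/7)·6 + (1/7)·(-3) = 41/7
R2: (4/7)·9 + (2/7)·(-7) + (1/7)·3 = 25/7
Highest expected payoff is 41/7, from R1.

R1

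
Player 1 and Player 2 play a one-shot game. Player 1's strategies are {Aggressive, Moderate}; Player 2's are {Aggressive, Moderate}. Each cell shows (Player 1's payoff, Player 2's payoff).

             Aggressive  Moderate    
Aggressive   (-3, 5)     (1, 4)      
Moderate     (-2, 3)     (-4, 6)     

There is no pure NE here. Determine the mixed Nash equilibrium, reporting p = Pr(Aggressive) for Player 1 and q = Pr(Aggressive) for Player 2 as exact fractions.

p = 3/4, q = 5/6

In a mixed NE each player is indifferent between their pure strategies, so the opponent's mix sets the indifference.
Player 2 indifferent between Aggressive and Moderate: p·5 + (1−p)·3 = p·4 + (1−p)·6 ⟹ 3 + 2p = 6 + (-2)p ⟹ p = 3/4.
Player 1 indifferent between Aggressive and Moderate: q·(-3) + (1−q)·1 = q·(-2) + (1−q)·(-4) ⟹ 1 + (-4)q = (-4) + 2q ⟹ q = 5/6.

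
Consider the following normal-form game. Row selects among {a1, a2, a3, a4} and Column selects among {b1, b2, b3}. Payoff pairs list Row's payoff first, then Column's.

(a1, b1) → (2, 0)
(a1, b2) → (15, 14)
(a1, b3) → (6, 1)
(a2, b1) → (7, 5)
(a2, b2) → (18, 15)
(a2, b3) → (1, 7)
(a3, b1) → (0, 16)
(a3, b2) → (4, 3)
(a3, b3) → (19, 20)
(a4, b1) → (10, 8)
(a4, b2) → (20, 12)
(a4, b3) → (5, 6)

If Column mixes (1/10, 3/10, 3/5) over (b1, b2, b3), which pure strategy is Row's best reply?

a3

Compute Row's expected payoff from each pure strategy against the given mix.
a1: (1/10)·2 + (3/10)·15 + (3/5)·6 = 83/10
a2: (1/10)·7 + (3/10)·18 + (3/5)·1 = 67/10
a3: (1/10)·0 + (3/10)·4 + (3/5)·19 = 63/5
a4: (1/10)·10 + (3/10)·20 + (3/5)·5 = 10
Highest expected payoff is 63/5, from a3.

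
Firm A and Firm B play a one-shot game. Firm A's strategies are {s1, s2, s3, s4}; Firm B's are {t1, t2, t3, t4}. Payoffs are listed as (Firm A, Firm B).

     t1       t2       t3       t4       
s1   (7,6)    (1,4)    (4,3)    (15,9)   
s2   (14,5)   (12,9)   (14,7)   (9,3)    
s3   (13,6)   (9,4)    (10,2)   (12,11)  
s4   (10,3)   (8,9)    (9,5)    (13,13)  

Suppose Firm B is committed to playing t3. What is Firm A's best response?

With Firm B fixed at t3, Firm A's payoffs are: s1 → 4, s2 → 14, s3 → 10, s4 → 9.
The maximum is 14, achieved by s2.

s2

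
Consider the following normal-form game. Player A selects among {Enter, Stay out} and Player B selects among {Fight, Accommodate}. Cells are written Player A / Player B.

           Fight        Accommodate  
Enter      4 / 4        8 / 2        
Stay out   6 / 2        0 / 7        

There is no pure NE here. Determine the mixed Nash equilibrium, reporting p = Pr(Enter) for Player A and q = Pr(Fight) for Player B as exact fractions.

p = 5/7, q = 4/5

Each player's mixing probability is pinned down by making the *other* player indifferent.
Player B indifferent between Fight and Accommodate: p·4 + (1−p)·2 = p·2 + (1−p)·7 ⟹ 2 + 2p = 7 + (-5)p ⟹ p = 5/7.
Player A indifferent between Enter and Stay out: q·4 + (1−q)·8 = q·6 + (1−q)·0 ⟹ 8 + (-4)q = 0 + 6q ⟹ q = 4/5.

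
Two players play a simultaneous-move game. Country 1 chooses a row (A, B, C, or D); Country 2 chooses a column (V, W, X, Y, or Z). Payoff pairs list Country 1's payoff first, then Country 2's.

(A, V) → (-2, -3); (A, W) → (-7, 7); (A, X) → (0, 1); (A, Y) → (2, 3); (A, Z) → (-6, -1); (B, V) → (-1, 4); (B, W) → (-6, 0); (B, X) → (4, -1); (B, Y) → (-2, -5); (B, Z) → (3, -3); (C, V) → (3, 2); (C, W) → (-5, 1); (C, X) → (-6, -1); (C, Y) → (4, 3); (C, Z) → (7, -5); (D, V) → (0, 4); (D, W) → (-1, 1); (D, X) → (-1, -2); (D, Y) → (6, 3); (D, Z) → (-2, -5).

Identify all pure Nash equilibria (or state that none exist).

Find each player's best response to every opponent strategy; NE are the intersections.
Country 1's best responses — vs V: C (payoff 3); vs W: D (payoff -1); vs X: B (payoff 4); vs Y: D (payoff 6); vs Z: C (payoff 7).
Country 2's best responses — vs A: W (payoff 7); vs B: V (payoff 4); vs C: Y (payoff 3); vs D: V (payoff 4).
No cell has both players best-responding. For instance, Country 1's best reply to Z is C, but against C Country 2 prefers Y over Z.

None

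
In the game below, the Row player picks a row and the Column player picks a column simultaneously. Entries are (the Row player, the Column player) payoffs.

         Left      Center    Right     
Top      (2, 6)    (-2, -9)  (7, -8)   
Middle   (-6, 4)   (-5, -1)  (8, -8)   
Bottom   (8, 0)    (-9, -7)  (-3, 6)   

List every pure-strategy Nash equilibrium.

Check mutual best responses: a cell is a NE iff neither player can gain by unilaterally deviating.
The Row player's best responses — vs Left: Bottom (payoff 8); vs Center: Top (payoff -2); vs Right: Middle (payoff 8).
The Column player's best responses — vs Top: Left (payoff 6); vs Middle: Left (payoff 4); vs Bottom: Right (payoff 6).
No cell has both players best-responding. For instance, the Row player's best reply to Center is Top, but against Top the Column player prefers Left over Center.

None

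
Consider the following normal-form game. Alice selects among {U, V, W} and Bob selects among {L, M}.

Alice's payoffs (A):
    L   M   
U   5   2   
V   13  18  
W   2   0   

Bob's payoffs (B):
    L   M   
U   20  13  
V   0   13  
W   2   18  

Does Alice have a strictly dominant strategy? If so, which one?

A strategy is strictly dominant if it gives Alice a strictly higher payoff than every other strategy, against every choice by the opponent.
V strictly dominates: vs L: 13 > each of {5, 2}; vs M: 18 > each of {2, 0}.

V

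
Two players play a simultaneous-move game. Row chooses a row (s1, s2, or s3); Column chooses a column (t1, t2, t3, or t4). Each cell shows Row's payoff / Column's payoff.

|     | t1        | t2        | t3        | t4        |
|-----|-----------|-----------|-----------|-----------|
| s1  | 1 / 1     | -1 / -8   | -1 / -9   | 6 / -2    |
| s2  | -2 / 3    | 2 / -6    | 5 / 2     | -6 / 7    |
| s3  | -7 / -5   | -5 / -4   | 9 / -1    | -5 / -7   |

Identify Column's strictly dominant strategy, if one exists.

Check whether one of Column's strategies beats all alternatives regardless of what the opponent does.
t1 is not dominant: against s2, t4 gives 7 > 3.
t2 is not dominant: against s1, t1 gives 1 > -8.
t3 is not dominant: against s1, t1 gives 1 > -9.
t4 is not dominant: against s1, t1 gives 1 > -2.
No single strategy is best against every opponent action.

No strictly dominant strategy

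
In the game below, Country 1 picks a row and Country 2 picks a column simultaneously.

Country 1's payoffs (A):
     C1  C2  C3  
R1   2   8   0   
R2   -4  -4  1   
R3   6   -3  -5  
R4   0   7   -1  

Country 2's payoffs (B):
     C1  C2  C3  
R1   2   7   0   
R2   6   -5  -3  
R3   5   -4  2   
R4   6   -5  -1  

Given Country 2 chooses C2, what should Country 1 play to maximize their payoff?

R1

With Country 2 fixed at C2, Country 1's payoffs are: R1 → 8, R2 → -4, R3 → -3, R4 → 7.
The maximum is 8, achieved by R1.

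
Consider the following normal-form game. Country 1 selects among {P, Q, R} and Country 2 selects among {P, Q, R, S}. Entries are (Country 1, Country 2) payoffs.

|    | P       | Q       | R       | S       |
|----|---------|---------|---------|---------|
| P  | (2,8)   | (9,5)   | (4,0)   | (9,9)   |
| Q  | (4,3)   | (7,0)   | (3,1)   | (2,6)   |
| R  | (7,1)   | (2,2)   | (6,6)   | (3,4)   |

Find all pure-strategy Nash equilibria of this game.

Check mutual best responses: a cell is a NE iff neither player can gain by unilaterally deviating.
Country 1's best responses — vs P: R (payoff 7); vs Q: P (payoff 9); vs R: R (payoff 6); vs S: P (payoff 9).
Country 2's best responses — vs P: S (payoff 9); vs Q: S (payoff 6); vs R: R (payoff 6).
Mutual best responses occur at (P, S) and (R, R); at each, neither player gains by switching.

(P, S) and (R, R)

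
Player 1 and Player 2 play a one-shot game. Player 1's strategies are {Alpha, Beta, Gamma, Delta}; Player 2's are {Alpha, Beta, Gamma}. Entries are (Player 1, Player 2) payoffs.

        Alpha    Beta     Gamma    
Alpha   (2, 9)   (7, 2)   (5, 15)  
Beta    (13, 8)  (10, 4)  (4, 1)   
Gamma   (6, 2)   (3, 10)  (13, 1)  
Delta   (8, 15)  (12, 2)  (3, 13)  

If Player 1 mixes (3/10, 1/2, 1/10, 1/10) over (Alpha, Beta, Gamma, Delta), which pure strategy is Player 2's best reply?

Compute Player 2's expected payoff from each pure strategy against the given mix.
Alpha: (3/10)·9 + (1/2)·8 + (1/10)·2 + (1/10)·15 = 42/5
Beta: (3/10)·2 + (1/2)·4 + (1/10)·10 + (1/10)·2 = 19/5
Gamma: (3/10)·15 + (1/2)·1 + (1/10)·1 + (1/10)·13 = 32/5
Highest expected payoff is 42/5, from Alpha.

Alpha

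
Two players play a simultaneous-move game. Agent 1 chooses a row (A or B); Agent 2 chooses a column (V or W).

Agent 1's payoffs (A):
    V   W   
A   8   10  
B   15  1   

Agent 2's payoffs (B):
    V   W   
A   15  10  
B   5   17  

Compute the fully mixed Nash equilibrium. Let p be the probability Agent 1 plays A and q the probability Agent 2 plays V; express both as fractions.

p = 12/17, q = 9/16

In a mixed NE each player is indifferent between their pure strategies, so the opponent's mix sets the indifference.
Agent 2 indifferent between V and W: p·15 + (1−p)·5 = p·10 + (1−p)·17 ⟹ 5 + 10p = 17 + (-7)p ⟹ p = 12/17.
Agent 1 indifferent between A and B: q·8 + (1−q)·10 = q·15 + (1−q)·1 ⟹ 10 + (-2)q = 1 + 14q ⟹ q = 9/16.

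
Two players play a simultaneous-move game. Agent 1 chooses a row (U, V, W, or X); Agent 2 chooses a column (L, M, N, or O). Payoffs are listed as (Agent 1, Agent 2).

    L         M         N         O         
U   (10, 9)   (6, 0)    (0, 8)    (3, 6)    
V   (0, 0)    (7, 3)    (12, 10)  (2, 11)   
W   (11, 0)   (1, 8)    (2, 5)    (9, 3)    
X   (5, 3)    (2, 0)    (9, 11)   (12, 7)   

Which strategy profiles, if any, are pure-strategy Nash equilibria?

No pure-strategy Nash equilibrium

Find each player's best response to every opponent strategy; NE are the intersections.
Agent 1's best responses — vs L: W (payoff 11); vs M: V (payoff 7); vs N: V (payoff 12); vs O: X (payoff 12).
Agent 2's best responses — vs U: L (payoff 9); vs V: O (payoff 11); vs W: M (payoff 8); vs X: N (payoff 11).
No cell has both players best-responding. For instance, Agent 1's best reply to N is V, but against V Agent 2 prefers O over N.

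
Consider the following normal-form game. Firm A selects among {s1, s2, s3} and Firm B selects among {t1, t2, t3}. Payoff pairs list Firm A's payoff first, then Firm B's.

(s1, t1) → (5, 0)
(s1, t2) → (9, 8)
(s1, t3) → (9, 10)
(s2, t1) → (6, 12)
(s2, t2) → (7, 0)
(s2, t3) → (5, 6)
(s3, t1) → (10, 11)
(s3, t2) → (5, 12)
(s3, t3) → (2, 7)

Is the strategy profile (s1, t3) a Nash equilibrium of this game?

Yes

Holding Firm B at t3: Firm A gets 9 from s1, versus 5 from s2, 2 from s3. No profitable deviation for Firm A.
Holding Firm A at s1: Firm B gets 10 from t3, versus 0 from t1, 8 from t2. No profitable deviation for Firm B either.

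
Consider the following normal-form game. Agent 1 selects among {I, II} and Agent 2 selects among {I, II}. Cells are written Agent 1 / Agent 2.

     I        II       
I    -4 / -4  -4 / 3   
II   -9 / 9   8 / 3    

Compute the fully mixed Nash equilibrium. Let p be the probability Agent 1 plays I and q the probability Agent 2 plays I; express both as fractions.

p = 6/13, q = 12/17

Each player's mixing probability is pinned down by making the *other* player indifferent.
Agent 2 indifferent between I and II: p·(-4) + (1−p)·9 = p·3 + (1−p)·3 ⟹ 9 + (-13)p = 3 + 0p ⟹ p = 6/13.
Agent 1 indifferent between I and II: q·(-4) + (1−q)·(-4) = q·(-9) + (1−q)·8 ⟹ (-4) + 0q = 8 + (-17)q ⟹ q = 12/17.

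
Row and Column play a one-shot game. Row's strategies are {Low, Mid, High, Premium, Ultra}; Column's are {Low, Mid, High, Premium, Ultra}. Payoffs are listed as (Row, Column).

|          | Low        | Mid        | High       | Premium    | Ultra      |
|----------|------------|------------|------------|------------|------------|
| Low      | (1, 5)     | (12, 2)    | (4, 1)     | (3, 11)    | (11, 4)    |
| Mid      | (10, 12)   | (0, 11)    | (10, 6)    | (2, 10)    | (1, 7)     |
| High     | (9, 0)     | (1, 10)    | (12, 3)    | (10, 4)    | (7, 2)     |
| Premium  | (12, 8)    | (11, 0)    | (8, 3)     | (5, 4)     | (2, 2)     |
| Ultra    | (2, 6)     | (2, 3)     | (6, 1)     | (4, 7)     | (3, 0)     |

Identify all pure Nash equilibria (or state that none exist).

A profile is a Nash equilibrium when each player is best-responding to the other.
Row's best responses — vs Low: Premium (payoff 12); vs Mid: Low (payoff 12); vs High: High (payoff 12); vs Premium: High (payoff 10); vs Ultra: Low (payoff 11).
Column's best responses — vs Low: Premium (payoff 11); vs Mid: Low (payoff 12); vs High: Mid (payoff 10); vs Premium: Low (payoff 8); vs Ultra: Premium (payoff 7).
The only mutual best response is (Premium, Low); neither player gains by switching there.

(Premium, Low)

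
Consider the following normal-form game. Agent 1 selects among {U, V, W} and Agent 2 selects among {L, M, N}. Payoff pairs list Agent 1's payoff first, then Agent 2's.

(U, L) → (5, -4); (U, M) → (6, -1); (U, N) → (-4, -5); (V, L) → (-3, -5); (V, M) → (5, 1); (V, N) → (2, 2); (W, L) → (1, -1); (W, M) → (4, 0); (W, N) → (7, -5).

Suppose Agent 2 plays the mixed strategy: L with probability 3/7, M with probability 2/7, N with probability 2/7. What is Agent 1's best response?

Agent 1's best reply maximizes expected payoff against the mix.
U: (3/7)·5 + (2/7)·6 + (2/7)·(-4) = 19/7
V: (3/7)·(-3) + (2/7)·5 + (2/7)·2 = 5/7
W: (3/7)·1 + (2/7)·4 + (2/7)·7 = 25/7
Highest expected payoff is 25/7, from W.

W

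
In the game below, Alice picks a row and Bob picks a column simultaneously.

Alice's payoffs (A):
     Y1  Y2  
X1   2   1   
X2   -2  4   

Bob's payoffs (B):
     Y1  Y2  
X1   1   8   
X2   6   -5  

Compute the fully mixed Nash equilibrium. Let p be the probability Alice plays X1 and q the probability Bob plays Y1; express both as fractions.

p = 11/18, q = 3/7

Each player's mixing probability is pinned down by making the *other* player indifferent.
Bob indifferent between Y1 and Y2: p·1 + (1−p)·6 = p·8 + (1−p)·(-5) ⟹ 6 + (-5)p = (-5) + 13p ⟹ p = 11/18.
Alice indifferent between X1 and X2: q·2 + (1−q)·1 = q·(-2) + (1−q)·4 ⟹ 1 + 1q = 4 + (-6)q ⟹ q = 3/7.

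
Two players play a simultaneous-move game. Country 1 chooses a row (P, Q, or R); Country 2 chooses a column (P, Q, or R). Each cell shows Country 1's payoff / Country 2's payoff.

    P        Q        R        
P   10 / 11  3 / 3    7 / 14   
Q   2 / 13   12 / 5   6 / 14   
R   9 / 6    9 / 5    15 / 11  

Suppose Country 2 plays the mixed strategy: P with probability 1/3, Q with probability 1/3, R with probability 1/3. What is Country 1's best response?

Country 1's best reply maximizes expected payoff against the mix.
P: (1/3)·10 + (1/3)·3 + (1/3)·7 = 20/3
Q: (1/3)·2 + (1/3)·12 + (1/3)·6 = 20/3
R: (1/3)·9 + (1/3)·9 + (1/3)·15 = 11
Highest expected payoff is 11, from R.

R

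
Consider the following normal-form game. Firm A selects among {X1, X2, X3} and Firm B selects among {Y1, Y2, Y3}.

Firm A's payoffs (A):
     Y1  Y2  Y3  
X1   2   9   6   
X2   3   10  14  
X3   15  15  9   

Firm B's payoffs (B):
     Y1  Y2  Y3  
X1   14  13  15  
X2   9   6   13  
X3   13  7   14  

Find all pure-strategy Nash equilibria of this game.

A profile is a Nash equilibrium when each player is best-responding to the other.
Firm A's best responses — vs Y1: X3 (payoff 15); vs Y2: X3 (payoff 15); vs Y3: X2 (payoff 14).
Firm B's best responses — vs X1: Y3 (payoff 15); vs X2: Y3 (payoff 13); vs X3: Y3 (payoff 14).
The only mutual best response is (X2, Y3); neither player gains by switching there.

(X2, Y3)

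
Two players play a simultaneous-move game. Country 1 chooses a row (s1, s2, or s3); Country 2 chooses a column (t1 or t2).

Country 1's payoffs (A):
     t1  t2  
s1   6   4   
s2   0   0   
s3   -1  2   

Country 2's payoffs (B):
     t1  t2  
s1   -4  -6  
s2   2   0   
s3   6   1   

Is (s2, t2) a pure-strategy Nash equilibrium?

No

Holding Country 2 at t2: Country 1 gets 0 from s2 but could get 4 by switching to s1. Country 1 has a profitable deviation.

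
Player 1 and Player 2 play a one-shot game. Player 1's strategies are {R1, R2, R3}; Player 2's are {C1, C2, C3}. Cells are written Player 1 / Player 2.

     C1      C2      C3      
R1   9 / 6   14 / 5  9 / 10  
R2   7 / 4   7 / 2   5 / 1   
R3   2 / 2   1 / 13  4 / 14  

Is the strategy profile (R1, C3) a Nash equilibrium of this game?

Yes

Holding Player 2 at C3: Player 1 gets 9 from R1, versus 5 from R2, 4 from R3. No profitable deviation for Player 1.
Holding Player 1 at R1: Player 2 gets 10 from C3, versus 6 from C1, 5 from C2. No profitable deviation for Player 2 either.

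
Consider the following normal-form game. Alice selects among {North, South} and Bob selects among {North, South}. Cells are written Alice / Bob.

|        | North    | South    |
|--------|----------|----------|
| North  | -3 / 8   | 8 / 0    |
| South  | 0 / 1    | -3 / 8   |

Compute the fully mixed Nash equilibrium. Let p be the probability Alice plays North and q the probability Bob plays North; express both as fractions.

Each player's mixing probability is pinned down by making the *other* player indifferent.
Bob indifferent between North and South: p·8 + (1−p)·1 = p·0 + (1−p)·8 ⟹ 1 + 7p = 8 + (-8)p ⟹ p = 7/15.
Alice indifferent between North and South: q·(-3) + (1−q)·8 = q·0 + (1−q)·(-3) ⟹ 8 + (-11)q = (-3) + 3q ⟹ q = 11/14.

p = 7/15, q = 11/14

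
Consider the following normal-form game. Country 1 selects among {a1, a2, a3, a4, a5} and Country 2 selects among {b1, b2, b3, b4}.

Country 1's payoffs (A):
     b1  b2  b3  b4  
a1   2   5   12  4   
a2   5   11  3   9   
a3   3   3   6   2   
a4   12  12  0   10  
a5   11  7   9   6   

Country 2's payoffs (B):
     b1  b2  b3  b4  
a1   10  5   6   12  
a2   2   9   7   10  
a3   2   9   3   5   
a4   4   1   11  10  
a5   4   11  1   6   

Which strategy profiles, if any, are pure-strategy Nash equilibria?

There is no pure-strategy Nash equilibrium

A profile is a Nash equilibrium when each player is best-responding to the other.
Country 1's best responses — vs b1: a4 (payoff 12); vs b2: a4 (payoff 12); vs b3: a1 (payoff 12); vs b4: a4 (payoff 10).
Country 2's best responses — vs a1: b4 (payoff 12); vs a2: b4 (payoff 10); vs a3: b2 (payoff 9); vs a4: b3 (payoff 11); vs a5: b2 (payoff 11).
No cell has both players best-responding. For instance, Country 1's best reply to b3 is a1, but against a1 Country 2 prefers b4 over b3.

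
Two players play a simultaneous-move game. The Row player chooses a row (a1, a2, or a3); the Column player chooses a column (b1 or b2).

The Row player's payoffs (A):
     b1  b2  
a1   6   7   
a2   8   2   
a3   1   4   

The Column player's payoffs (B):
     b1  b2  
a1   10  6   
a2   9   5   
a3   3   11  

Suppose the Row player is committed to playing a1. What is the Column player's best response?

With the Row player fixed at a1, the Column player's payoffs are: b1 → 10, b2 → 6.
The maximum is 10, achieved by b1.

b1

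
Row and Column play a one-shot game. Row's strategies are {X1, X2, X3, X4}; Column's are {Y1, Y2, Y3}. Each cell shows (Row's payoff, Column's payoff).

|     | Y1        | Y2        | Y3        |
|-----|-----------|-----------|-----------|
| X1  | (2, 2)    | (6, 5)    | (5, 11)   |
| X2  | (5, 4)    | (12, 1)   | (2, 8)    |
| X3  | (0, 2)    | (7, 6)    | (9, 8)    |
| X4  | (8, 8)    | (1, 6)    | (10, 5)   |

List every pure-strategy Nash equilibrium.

(X4, Y1)

A profile is a Nash equilibrium when each player is best-responding to the other.
Row's best responses — vs Y1: X4 (payoff 8); vs Y2: X2 (payoff 12); vs Y3: X4 (payoff 10).
Column's best responses — vs X1: Y3 (payoff 11); vs X2: Y3 (payoff 8); vs X3: Y3 (payoff 8); vs X4: Y1 (payoff 8).
The only mutual best response is (X4, Y1); neither player gains by switching there.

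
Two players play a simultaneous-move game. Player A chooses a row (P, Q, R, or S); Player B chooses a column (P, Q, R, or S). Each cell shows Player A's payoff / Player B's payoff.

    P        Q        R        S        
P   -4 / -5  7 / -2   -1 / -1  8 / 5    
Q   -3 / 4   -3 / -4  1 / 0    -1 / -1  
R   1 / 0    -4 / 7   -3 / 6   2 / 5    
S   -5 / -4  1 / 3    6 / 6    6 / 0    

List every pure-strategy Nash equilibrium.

(P, S) and (S, R)

Find each player's best response to every opponent strategy; NE are the intersections.
Player A's best responses — vs P: R (payoff 1); vs Q: P (payoff 7); vs R: S (payoff 6); vs S: P (payoff 8).
Player B's best responses — vs P: S (payoff 5); vs Q: P (payoff 4); vs R: Q (payoff 7); vs S: R (payoff 6).
Mutual best responses occur at (P, S) and (S, R); at each, neither player gains by switching.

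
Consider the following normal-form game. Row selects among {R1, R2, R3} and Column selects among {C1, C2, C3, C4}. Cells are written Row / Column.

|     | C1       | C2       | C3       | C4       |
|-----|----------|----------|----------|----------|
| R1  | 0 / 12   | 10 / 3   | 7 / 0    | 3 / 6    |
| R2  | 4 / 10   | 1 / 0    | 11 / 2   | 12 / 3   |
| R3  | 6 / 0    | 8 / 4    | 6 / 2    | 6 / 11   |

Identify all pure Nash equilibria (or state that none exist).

A profile is a Nash equilibrium when each player is best-responding to the other.
Row's best responses — vs C1: R3 (payoff 6); vs C2: R1 (payoff 10); vs C3: R2 (payoff 11); vs C4: R2 (payoff 12).
Column's best responses — vs R1: C1 (payoff 12); vs R2: C1 (payoff 10); vs R3: C4 (payoff 11).
No cell has both players best-responding. For instance, Row's best reply to C2 is R1, but against R1 Column prefers C1 over C2.

None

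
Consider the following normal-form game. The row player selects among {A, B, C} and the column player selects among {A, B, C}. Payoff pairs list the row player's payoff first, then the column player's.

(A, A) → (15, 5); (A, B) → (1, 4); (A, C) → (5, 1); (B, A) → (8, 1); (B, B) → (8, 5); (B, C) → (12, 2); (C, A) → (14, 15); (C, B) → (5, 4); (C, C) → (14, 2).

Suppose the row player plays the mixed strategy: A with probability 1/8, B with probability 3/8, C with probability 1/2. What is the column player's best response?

Compute the column player's expected payoff from each pure strategy against the given mix.
A: (1/8)·5 + (3/8)·1 + (1/2)·15 = 17/2
B: (1/8)·4 + (3/8)·5 + (1/2)·4 = 35/8
C: (1/8)·1 + (3/8)·2 + (1/2)·2 = 15/8
Highest expected payoff is 17/2, from A.

A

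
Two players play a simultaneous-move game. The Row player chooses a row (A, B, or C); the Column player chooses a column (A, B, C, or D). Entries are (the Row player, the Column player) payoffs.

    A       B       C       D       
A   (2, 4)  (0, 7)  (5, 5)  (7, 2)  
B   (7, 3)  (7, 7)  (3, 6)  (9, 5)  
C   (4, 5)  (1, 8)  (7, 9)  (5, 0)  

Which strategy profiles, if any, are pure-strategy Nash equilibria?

Check mutual best responses: a cell is a NE iff neither player can gain by unilaterally deviating.
The Row player's best responses — vs A: B (payoff 7); vs B: B (payoff 7); vs C: C (payoff 7); vs D: B (payoff 9).
The Column player's best responses — vs A: B (payoff 7); vs B: B (payoff 7); vs C: C (payoff 9).
Mutual best responses occur at (B, B) and (C, C); at each, neither player gains by switching.

(B, B) and (C, C)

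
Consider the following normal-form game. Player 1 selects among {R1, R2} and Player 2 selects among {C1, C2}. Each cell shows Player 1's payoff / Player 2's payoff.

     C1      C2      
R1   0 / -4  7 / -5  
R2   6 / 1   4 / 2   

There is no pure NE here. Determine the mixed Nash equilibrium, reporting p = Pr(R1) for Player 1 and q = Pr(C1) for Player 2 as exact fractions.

p = 1/2, q = 1/3

Each player's mixing probability is pinned down by making the *other* player indifferent.
Player 2 indifferent between C1 and C2: p·(-4) + (1−p)·1 = p·(-5) + (1−p)·2 ⟹ 1 + (-5)p = 2 + (-7)p ⟹ p = 1/2.
Player 1 indifferent between R1 and R2: q·0 + (1−q)·7 = q·6 + (1−q)·4 ⟹ 7 + (-7)q = 4 + 2q ⟹ q = 1/3.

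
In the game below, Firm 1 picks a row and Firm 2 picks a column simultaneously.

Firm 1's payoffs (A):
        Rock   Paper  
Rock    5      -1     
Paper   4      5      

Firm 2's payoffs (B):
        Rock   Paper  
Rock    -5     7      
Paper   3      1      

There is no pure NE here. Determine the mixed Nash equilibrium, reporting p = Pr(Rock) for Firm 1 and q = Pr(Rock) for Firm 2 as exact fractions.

p = 1/7, q = 6/7

Each player's mixing probability is pinned down by making the *other* player indifferent.
Firm 2 indifferent between Rock and Paper: p·(-5) + (1−p)·3 = p·7 + (1−p)·1 ⟹ 3 + (-8)p = 1 + 6p ⟹ p = 1/7.
Firm 1 indifferent between Rock and Paper: q·5 + (1−q)·(-1) = q·4 + (1−q)·5 ⟹ (-1) + 6q = 5 + (-1)q ⟹ q = 6/7.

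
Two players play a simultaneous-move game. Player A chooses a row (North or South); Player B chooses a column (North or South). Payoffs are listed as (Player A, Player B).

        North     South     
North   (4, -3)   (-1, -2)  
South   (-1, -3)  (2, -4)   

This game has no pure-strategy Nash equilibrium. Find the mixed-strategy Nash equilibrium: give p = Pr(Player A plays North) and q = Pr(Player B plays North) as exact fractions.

p = 1/2, q = 3/8

Each player's mixing probability is pinned down by making the *other* player indifferent.
Player B indifferent between North and South: p·(-3) + (1−p)·(-3) = p·(-2) + (1−p)·(-4) ⟹ (-3) + 0p = (-4) + 2p ⟹ p = 1/2.
Player A indifferent between North and South: q·4 + (1−q)·(-1) = q·(-1) + (1−q)·2 ⟹ (-1) + 5q = 2 + (-3)q ⟹ q = 3/8.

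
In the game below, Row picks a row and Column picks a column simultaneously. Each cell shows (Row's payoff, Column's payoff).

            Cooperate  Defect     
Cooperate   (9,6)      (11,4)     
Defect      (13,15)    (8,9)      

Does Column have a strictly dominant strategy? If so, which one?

Cooperate

Check whether one of Column's strategies beats all alternatives regardless of what the opponent does.
Cooperate strictly dominates: vs Cooperate: 6 > 4; vs Defect: 15 > 9.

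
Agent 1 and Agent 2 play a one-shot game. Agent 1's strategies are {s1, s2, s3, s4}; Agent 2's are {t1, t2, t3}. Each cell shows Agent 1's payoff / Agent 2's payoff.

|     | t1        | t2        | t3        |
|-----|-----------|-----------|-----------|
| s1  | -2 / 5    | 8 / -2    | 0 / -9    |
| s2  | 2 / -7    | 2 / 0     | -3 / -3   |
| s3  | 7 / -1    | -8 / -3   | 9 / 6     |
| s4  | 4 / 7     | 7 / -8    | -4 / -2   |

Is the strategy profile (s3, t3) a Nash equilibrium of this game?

Yes

Holding Agent 2 at t3: Agent 1 gets 9 from s3, versus 0 from s1, -3 from s2, -4 from s4. No profitable deviation for Agent 1.
Holding Agent 1 at s3: Agent 2 gets 6 from t3, versus -1 from t1, -3 from t2. No profitable deviation for Agent 2 either.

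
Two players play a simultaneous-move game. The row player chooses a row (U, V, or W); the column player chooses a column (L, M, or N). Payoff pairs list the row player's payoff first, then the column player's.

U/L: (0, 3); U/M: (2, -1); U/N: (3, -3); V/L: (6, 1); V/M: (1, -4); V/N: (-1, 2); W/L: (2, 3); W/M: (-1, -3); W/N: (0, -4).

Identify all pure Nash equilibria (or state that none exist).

A profile is a Nash equilibrium when each player is best-responding to the other.
The row player's best responses — vs L: V (payoff 6); vs M: U (payoff 2); vs N: U (payoff 3).
The column player's best responses — vs U: L (payoff 3); vs V: N (payoff 2); vs W: L (payoff 3).
No cell has both players best-responding. For instance, the row player's best reply to M is U, but against U the column player prefers L over M.

No pure-strategy Nash equilibrium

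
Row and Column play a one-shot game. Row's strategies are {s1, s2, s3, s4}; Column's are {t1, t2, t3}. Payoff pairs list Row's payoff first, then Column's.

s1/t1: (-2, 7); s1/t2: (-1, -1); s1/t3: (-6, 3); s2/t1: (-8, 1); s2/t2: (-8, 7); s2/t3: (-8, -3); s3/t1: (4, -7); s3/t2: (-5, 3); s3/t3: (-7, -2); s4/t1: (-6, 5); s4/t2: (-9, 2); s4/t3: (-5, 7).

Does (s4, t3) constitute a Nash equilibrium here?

Holding Column at t3: Row gets -5 from s4, versus -6 from s1, -8 from s2, -7 from s3. No profitable deviation for Row.
Holding Row at s4: Column gets 7 from t3, versus 5 from t1, 2 from t2. No profitable deviation for Column either.

Yes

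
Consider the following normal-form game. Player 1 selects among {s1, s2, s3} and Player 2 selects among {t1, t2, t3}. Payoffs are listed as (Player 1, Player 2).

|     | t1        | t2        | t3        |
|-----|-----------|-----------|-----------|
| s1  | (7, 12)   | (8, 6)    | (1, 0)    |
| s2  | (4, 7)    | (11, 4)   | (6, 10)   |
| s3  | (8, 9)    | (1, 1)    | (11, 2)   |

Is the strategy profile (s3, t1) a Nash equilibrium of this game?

Yes

Holding Player 2 at t1: Player 1 gets 8 from s3, versus 7 from s1, 4 from s2. No profitable deviation for Player 1.
Holding Player 1 at s3: Player 2 gets 9 from t1, versus 1 from t2, 2 from t3. No profitable deviation for Player 2 either.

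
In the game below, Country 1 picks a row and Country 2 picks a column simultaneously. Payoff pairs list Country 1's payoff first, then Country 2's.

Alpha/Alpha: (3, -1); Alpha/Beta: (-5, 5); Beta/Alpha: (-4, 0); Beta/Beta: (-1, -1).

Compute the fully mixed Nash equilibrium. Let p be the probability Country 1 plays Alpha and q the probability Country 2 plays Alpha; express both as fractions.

Each player's mixing probability is pinned down by making the *other* player indifferent.
Country 2 indifferent between Alpha and Beta: p·(-1) + (1−p)·0 = p·5 + (1−p)·(-1) ⟹ 0 + (-1)p = (-1) + 6p ⟹ p = 1/7.
Country 1 indifferent between Alpha and Beta: q·3 + (1−q)·(-5) = q·(-4) + (1−q)·(-1) ⟹ (-5) + 8q = (-1) + (-3)q ⟹ q = 4/11.

p = 1/7, q = 4/11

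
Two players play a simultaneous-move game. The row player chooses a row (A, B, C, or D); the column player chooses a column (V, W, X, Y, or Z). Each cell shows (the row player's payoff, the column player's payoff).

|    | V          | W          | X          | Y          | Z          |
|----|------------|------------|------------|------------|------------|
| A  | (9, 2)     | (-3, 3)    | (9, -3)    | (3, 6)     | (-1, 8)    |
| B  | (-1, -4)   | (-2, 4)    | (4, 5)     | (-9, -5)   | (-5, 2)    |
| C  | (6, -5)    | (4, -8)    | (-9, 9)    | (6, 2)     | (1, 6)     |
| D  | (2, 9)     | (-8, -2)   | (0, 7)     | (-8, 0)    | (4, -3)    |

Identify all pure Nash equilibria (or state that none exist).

Check mutual best responses: a cell is a NE iff neither player can gain by unilaterally deviating.
The row player's best responses — vs V: A (payoff 9); vs W: C (payoff 4); vs X: A (payoff 9); vs Y: C (payoff 6); vs Z: D (payoff 4).
The column player's best responses — vs A: Z (payoff 8); vs B: X (payoff 5); vs C: X (payoff 9); vs D: V (payoff 9).
No cell has both players best-responding. For instance, the row player's best reply to W is C, but against C the column player prefers X over W.

There is no pure-strategy Nash equilibrium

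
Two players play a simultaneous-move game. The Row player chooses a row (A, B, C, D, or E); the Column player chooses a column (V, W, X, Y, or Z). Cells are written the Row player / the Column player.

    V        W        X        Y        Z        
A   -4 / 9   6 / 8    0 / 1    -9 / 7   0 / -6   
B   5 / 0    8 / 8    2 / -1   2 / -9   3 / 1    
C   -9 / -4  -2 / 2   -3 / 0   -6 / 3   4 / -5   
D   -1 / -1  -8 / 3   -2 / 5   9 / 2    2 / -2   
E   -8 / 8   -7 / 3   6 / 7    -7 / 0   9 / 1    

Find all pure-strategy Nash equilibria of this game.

(B, W)

Find each player's best response to every opponent strategy; NE are the intersections.
The Row player's best responses — vs V: B (payoff 5); vs W: B (payoff 8); vs X: E (payoff 6); vs Y: D (payoff 9); vs Z: E (payoff 9).
The Column player's best responses — vs A: V (payoff 9); vs B: W (payoff 8); vs C: Y (payoff 3); vs D: X (payoff 5); vs E: V (payoff 8).
The only mutual best response is (B, W); neither player gains by switching there.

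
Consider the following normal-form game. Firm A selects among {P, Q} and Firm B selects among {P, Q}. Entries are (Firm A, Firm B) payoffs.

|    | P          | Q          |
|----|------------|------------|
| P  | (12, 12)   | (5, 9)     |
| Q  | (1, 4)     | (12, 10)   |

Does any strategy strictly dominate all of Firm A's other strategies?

A strategy is strictly dominant if it gives Firm A a strictly higher payoff than every other strategy, against every choice by the opponent.
P is not dominant: against Q, Q gives 12 > 5.
Q is not dominant: against P, P gives 12 > 1.
No single strategy is best against every opponent action.

No strictly dominant strategy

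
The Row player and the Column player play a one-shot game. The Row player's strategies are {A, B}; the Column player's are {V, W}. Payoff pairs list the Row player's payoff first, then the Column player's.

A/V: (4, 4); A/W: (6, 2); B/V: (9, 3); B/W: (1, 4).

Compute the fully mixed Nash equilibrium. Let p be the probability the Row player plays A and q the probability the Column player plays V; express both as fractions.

p = 1/3, q = 1/2

Each player's mixing probability is pinned down by making the *other* player indifferent.
The Column player indifferent between V and W: p·4 + (1−p)·3 = p·2 + (1−p)·4 ⟹ 3 + 1p = 4 + (-2)p ⟹ p = 1/3.
The Row player indifferent between A and B: q·4 + (1−q)·6 = q·9 + (1−q)·1 ⟹ 6 + (-2)q = 1 + 8q ⟹ q = 1/2.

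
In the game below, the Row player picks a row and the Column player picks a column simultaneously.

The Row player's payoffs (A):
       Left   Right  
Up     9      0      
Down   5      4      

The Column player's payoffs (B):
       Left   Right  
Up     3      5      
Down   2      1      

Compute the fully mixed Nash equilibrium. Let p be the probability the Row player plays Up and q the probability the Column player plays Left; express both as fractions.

Each player's mixing probability is pinned down by making the *other* player indifferent.
The Column player indifferent between Left and Right: p·3 + (1−p)·2 = p·5 + (1−p)·1 ⟹ 2 + 1p = 1 + 4p ⟹ p = 1/3.
The Row player indifferent between Up and Down: q·9 + (1−q)·0 = q·5 + (1−q)·4 ⟹ 0 + 9q = 4 + 1q ⟹ q = 1/2.

p = 1/3, q = 1/2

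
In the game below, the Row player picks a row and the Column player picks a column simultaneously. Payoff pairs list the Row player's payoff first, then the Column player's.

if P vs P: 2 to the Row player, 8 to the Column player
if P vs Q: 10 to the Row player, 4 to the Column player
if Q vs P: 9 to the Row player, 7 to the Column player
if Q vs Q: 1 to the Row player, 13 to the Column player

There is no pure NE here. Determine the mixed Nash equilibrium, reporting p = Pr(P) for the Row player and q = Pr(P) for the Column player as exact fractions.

p = 3/5, q = 9/16

In a mixed NE each player is indifferent between their pure strategies, so the opponent's mix sets the indifference.
The Column player indifferent between P and Q: p·8 + (1−p)·7 = p·4 + (1−p)·13 ⟹ 7 + 1p = 13 + (-9)p ⟹ p = 3/5.
The Row player indifferent between P and Q: q·2 + (1−q)·10 = q·9 + (1−q)·1 ⟹ 10 + (-8)q = 1 + 8q ⟹ q = 9/16.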